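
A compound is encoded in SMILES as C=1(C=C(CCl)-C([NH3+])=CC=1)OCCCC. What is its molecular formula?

Heavy atoms from the SMILES: 11 C, 1 Cl, 1 N, 1 O.
Implicit hydrogens by atom environment:
  4 × C: 2 H each → 8
  3 × C (aromatic): 1 H each → 3
  3 × C (aromatic): no H
  1 × C: 3 H
  1 × Cl: no H
  1 × N (charge +1): 3 H
  1 × O: no H
  Total hydrogens = 17.
Net charge +1.
Molecular formula: C11H17ClNO+

C11H17ClNO+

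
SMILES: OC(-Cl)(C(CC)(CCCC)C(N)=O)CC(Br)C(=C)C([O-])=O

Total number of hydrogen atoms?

Hydrogens are implicit in SMILES; fill each atom to its normal valence:
  6 × C: 2 H each → 12
  5 × C: no H
  2 × C: 3 H each → 6
  2 × O: no H
  1 × Br: no H
  1 × C: 1 H
  1 × Cl: no H
  1 × N: 2 H
  1 × O: 1 H
  1 × O (charge -1): no H
  Total hydrogens = 22.

22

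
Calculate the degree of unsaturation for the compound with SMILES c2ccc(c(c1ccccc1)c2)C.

8

Molecular formula from the SMILES: C13H12.
DoU = (2C + 2 + N − H − X)/2 = (2·13 + 2 + 0 − 12 − 0)/2 = 16/2 = 8.
(Structurally: 2 ring(s) + 6 π bond(s) = 8.)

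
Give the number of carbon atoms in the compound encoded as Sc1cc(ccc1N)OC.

7

The symbol for carbon appears 7 times in the SMILES. Lowercase c denotes aromatic carbon and counts toward C.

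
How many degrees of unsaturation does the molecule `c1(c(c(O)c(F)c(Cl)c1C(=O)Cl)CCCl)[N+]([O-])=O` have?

Molecular formula from the SMILES: C9H5Cl3FNO4.
DoU = (2C + 2 + N − H − X)/2 = (2·9 + 2 + 1 − 5 − 4)/2 = 12/2 = 6.
(Structurally: 1 ring(s) + 5 π bond(s) = 6.)

6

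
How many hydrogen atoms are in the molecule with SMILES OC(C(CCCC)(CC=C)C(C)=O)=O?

18

Hydrogens are implicit in SMILES; fill each atom to its normal valence:
  5 × C: 2 H each → 10
  3 × C: no H
  2 × C: 3 H each → 6
  2 × O: no H
  1 × C: 1 H
  1 × O: 1 H
  Total hydrogens = 18.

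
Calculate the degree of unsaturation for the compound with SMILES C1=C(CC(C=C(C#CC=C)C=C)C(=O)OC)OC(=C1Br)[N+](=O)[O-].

Molecular formula from the SMILES: C16H14BrNO5.
DoU = (2C + 2 + N − H − X)/2 = (2·16 + 2 + 1 − 14 − 1)/2 = 20/2 = 10.
(Structurally: 1 ring(s) + 9 π bond(s) = 10.)

10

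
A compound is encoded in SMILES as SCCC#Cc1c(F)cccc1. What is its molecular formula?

C10H9FS

Heavy atoms from the SMILES: 10 C, 1 F, 1 S.
Implicit hydrogens by atom environment:
  4 × C (aromatic): 1 H each → 4
  2 × C: 2 H each → 4
  2 × C (aromatic): no H
  2 × C: no H
  1 × F: no H
  1 × S: 1 H
  Total hydrogens = 9.
Molecular formula: C10H9FS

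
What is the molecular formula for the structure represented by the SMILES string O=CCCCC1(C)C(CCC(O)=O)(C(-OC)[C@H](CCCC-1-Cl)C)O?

Heavy atoms from the SMILES: 18 C, 1 Cl, 5 O.
Implicit hydrogens by atom environment:
  8 × C: 2 H each → 16
  4 × C: 1 H each → 4
  3 × C: 3 H each → 9
  3 × C: no H
  3 × O: no H
  2 × O: 1 H each → 2
  1 × Cl: no H
  Total hydrogens = 31.
Molecular formula: C18H31ClO5

C18H31ClO5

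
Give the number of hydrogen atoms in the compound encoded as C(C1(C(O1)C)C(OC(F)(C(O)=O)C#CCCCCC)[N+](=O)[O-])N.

21

Hydrogens are implicit in SMILES; fill each atom to its normal valence:
  5 × C: 2 H each → 10
  5 × C: no H
  4 × O: no H
  2 × C: 3 H each → 6
  2 × C: 1 H each → 2
  1 × F: no H
  1 × N: 2 H
  1 × N (charge +1): no H
  1 × O: 1 H
  1 × O (charge -1): no H
  Total hydrogens = 21.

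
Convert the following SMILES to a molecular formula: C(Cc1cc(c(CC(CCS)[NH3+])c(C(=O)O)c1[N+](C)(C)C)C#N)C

[C18H29N3O2S]2+

Heavy atoms from the SMILES: 18 C, 3 N, 2 O, 1 S.
Implicit hydrogens by atom environment:
  5 × C: 2 H each → 10
  5 × C (aromatic): no H
  4 × C: 3 H each → 12
  2 × C: no H
  1 × C (aromatic): 1 H
  1 × C: 1 H
  1 × N (charge +1): 3 H
  1 × N (charge +1): no H
  1 × N: no H
  1 × O: 1 H
  1 × O: no H
  1 × S: 1 H
  Total hydrogens = 29.
Net charge +2.
Molecular formula: [C18H29N3O2S]2+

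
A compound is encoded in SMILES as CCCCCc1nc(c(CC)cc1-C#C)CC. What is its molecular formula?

C16H23N

Heavy atoms from the SMILES: 16 C, 1 N.
Implicit hydrogens by atom environment:
  6 × C: 2 H each → 12
  4 × C (aromatic): no H
  3 × C: 3 H each → 9
  1 × C (aromatic): 1 H
  1 × C: 1 H
  1 × C: no H
  1 × N (aromatic): no H
  Total hydrogens = 23.
Molecular formula: C16H23N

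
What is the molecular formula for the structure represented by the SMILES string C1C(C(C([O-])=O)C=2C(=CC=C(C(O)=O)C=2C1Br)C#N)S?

Heavy atoms from the SMILES: 1 Br, 13 C, 1 N, 4 O, 1 S.
Implicit hydrogens by atom environment:
  4 × C (aromatic): no H
  3 × C: 1 H each → 3
  3 × C: no H
  2 × C (aromatic): 1 H each → 2
  2 × O: no H
  1 × Br: no H
  1 × C: 2 H
  1 × N: no H
  1 × O: 1 H
  1 × O (charge -1): no H
  1 × S: 1 H
  Total hydrogens = 9.
Net charge -1.
Molecular formula: C13H9BrNO4S-

C13H9BrNO4S-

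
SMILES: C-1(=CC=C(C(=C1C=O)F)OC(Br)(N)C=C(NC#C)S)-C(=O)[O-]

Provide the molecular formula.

C13H9BrFN2O4S-

Heavy atoms from the SMILES: 1 Br, 13 C, 1 F, 2 N, 4 O, 1 S.
Implicit hydrogens by atom environment:
  4 × C (aromatic): no H
  4 × C: no H
  3 × C: 1 H each → 3
  3 × O: no H
  2 × C (aromatic): 1 H each → 2
  1 × Br: no H
  1 × F: no H
  1 × N: 2 H
  1 × N: 1 H
  1 × O (charge -1): no H
  1 × S: 1 H
  Total hydrogens = 9.
Net charge -1.
Molecular formula: C13H9BrFN2O4S-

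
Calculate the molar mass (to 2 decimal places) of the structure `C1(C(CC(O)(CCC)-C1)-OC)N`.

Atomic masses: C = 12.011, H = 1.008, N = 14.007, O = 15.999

Molecular formula: C9H19NO2.
M = 9×12.011 + 19×1.008 + 1×14.007 + 2×15.999 = 173.26 g/mol.

173.26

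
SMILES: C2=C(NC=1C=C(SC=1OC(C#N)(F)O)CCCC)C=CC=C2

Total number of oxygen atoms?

The symbol for oxygen appears 2 times in the SMILES.

2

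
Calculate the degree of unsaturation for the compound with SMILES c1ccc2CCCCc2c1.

Molecular formula from the SMILES: C10H12.
DoU = (2C + 2 + N − H − X)/2 = (2·10 + 2 + 0 − 12 − 0)/2 = 10/2 = 5.
(Structurally: 2 ring(s) + 3 π bond(s) = 5.)

5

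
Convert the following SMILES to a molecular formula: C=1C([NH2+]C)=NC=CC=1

C6H9N2+

Heavy atoms from the SMILES: 6 C, 2 N.
Implicit hydrogens by atom environment:
  4 × C (aromatic): 1 H each → 4
  1 × C: 3 H
  1 × C (aromatic): no H
  1 × N (charge +1): 2 H
  1 × N (aromatic): no H
  Total hydrogens = 9.
Net charge +1.
Molecular formula: C6H9N2+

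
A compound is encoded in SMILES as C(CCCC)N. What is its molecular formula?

C5H13N

Heavy atoms from the SMILES: 5 C, 1 N.
Implicit hydrogens by atom environment:
  4 × C: 2 H each → 8
  1 × C: 3 H
  1 × N: 2 H
  Total hydrogens = 13.
Molecular formula: C5H13N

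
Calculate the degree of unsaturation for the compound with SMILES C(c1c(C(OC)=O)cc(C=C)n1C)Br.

5

Molecular formula from the SMILES: C10H12BrNO2.
DoU = (2C + 2 + N − H − X)/2 = (2·10 + 2 + 1 − 12 − 1)/2 = 10/2 = 5.
(Structurally: 1 ring(s) + 4 π bond(s) = 5.)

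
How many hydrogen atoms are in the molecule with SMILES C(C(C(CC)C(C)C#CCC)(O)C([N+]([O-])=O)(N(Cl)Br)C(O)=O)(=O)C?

20

Hydrogens are implicit in SMILES; fill each atom to its normal valence:
  6 × C: no H
  4 × C: 3 H each → 12
  3 × O: no H
  2 × C: 2 H each → 4
  2 × C: 1 H each → 2
  2 × O: 1 H each → 2
  1 × Br: no H
  1 × Cl: no H
  1 × N: no H
  1 × N (charge +1): no H
  1 × O (charge -1): no H
  Total hydrogens = 20.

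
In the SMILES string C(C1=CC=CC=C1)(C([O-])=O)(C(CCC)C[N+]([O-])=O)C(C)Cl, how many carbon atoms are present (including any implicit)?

The symbol for carbon appears 15 times in the SMILES. (Cl is a single chlorine, not C + l.)

15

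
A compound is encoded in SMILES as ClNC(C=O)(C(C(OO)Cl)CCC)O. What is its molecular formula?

C7H13Cl2NO4

Heavy atoms from the SMILES: 7 C, 2 Cl, 1 N, 4 O.
Implicit hydrogens by atom environment:
  3 × C: 1 H each → 3
  2 × C: 2 H each → 4
  2 × Cl: no H
  2 × O: 1 H each → 2
  2 × O: no H
  1 × C: 3 H
  1 × C: no H
  1 × N: 1 H
  Total hydrogens = 13.
Molecular formula: C7H13Cl2NO4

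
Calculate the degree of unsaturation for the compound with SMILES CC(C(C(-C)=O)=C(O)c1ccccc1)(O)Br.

Molecular formula from the SMILES: C12H13BrO3.
DoU = (2C + 2 + N − H − X)/2 = (2·12 + 2 + 0 − 13 − 1)/2 = 12/2 = 6.
(Structurally: 1 ring(s) + 5 π bond(s) = 6.)

6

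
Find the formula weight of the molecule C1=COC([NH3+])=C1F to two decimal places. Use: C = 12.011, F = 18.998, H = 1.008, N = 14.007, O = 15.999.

102.09

Molecular formula: C4H5FNO+.
M = 4×12.011 + 1×18.998 + 5×1.008 + 1×14.007 + 1×15.999 = 102.09 g/mol.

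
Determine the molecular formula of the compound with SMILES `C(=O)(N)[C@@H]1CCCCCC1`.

Heavy atoms from the SMILES: 8 C, 1 N, 1 O.
Implicit hydrogens by atom environment:
  6 × C: 2 H each → 12
  1 × C: 1 H
  1 × C: no H
  1 × N: 2 H
  1 × O: no H
  Total hydrogens = 15.
Molecular formula: C8H15NO

C8H15NO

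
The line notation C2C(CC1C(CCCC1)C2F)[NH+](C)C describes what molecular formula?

C12H23FN+

Heavy atoms from the SMILES: 12 C, 1 F, 1 N.
Implicit hydrogens by atom environment:
  6 × C: 2 H each → 12
  4 × C: 1 H each → 4
  2 × C: 3 H each → 6
  1 × F: no H
  1 × N (charge +1): 1 H
  Total hydrogens = 23.
Net charge +1.
Molecular formula: C12H23FN+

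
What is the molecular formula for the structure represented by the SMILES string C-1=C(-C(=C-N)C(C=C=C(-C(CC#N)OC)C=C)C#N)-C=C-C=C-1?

C19H19N3O

Heavy atoms from the SMILES: 19 C, 3 N, 1 O.
Implicit hydrogens by atom environment:
  5 × C: 1 H each → 5
  5 × C (aromatic): 1 H each → 5
  5 × C: no H
  2 × C: 2 H each → 4
  2 × N: no H
  1 × C: 3 H
  1 × C (aromatic): no H
  1 × N: 2 H
  1 × O: no H
  Total hydrogens = 19.
Molecular formula: C19H19N3O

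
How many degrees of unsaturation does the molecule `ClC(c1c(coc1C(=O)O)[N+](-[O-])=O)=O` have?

Molecular formula from the SMILES: C6H2ClNO6.
DoU = (2C + 2 + N − H − X)/2 = (2·6 + 2 + 1 − 2 − 1)/2 = 12/2 = 6.
(Structurally: 1 ring(s) + 5 π bond(s) = 6.)

6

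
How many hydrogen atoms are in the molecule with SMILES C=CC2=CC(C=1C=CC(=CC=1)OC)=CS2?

12

Hydrogens are implicit in SMILES; fill each atom to its normal valence:
  6 × C (aromatic): 1 H each → 6
  4 × C (aromatic): no H
  1 × C: 3 H
  1 × C: 2 H
  1 × C: 1 H
  1 × O: no H
  1 × S (aromatic): no H
  Total hydrogens = 12.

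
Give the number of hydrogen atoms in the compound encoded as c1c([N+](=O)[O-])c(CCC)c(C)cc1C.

Hydrogens are implicit in SMILES; fill each atom to its normal valence:
  4 × C (aromatic): no H
  3 × C: 3 H each → 9
  2 × C: 2 H each → 4
  2 × C (aromatic): 1 H each → 2
  1 × N (charge +1): no H
  1 × O: no H
  1 × O (charge -1): no H
  Total hydrogens = 15.

15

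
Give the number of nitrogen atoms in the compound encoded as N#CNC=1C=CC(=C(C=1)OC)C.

2

The symbol for nitrogen appears 2 times in the SMILES.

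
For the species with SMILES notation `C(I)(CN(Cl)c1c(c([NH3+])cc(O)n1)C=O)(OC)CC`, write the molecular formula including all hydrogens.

Heavy atoms from the SMILES: 11 C, 1 Cl, 1 I, 3 N, 3 O.
Implicit hydrogens by atom environment:
  4 × C (aromatic): no H
  2 × C: 3 H each → 6
  2 × C: 2 H each → 4
  2 × O: no H
  1 × C (aromatic): 1 H
  1 × C: 1 H
  1 × C: no H
  1 × Cl: no H
  1 × I: no H
  1 × N (charge +1): 3 H
  1 × N (aromatic): no H
  1 × N: no H
  1 × O: 1 H
  Total hydrogens = 16.
Net charge +1.
Molecular formula: C11H16ClIN3O3+

C11H16ClIN3O3+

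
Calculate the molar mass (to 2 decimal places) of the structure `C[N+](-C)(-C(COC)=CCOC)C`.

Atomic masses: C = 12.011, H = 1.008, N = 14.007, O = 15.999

174.26

Molecular formula: C9H20NO2+.
M = 9×12.011 + 20×1.008 + 1×14.007 + 2×15.999 = 174.26 g/mol.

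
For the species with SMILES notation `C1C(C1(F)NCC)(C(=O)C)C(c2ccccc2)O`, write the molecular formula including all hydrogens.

Heavy atoms from the SMILES: 14 C, 1 F, 1 N, 2 O.
Implicit hydrogens by atom environment:
  5 × C (aromatic): 1 H each → 5
  3 × C: no H
  2 × C: 3 H each → 6
  2 × C: 2 H each → 4
  1 × C: 1 H
  1 × C (aromatic): no H
  1 × F: no H
  1 × N: 1 H
  1 × O: 1 H
  1 × O: no H
  Total hydrogens = 18.
Molecular formula: C14H18FNO2

C14H18FNO2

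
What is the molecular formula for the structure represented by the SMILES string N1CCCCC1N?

C5H12N2

Heavy atoms from the SMILES: 5 C, 2 N.
Implicit hydrogens by atom environment:
  4 × C: 2 H each → 8
  1 × C: 1 H
  1 × N: 2 H
  1 × N: 1 H
  Total hydrogens = 12.
Molecular formula: C5H12N2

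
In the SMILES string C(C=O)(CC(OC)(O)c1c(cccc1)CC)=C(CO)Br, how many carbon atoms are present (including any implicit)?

The symbol for carbon appears 15 times in the SMILES. Lowercase c denotes aromatic carbon and counts toward C.

15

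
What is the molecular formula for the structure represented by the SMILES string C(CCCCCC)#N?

Heavy atoms from the SMILES: 7 C, 1 N.
Implicit hydrogens by atom environment:
  5 × C: 2 H each → 10
  1 × C: 3 H
  1 × C: no H
  1 × N: no H
  Total hydrogens = 13.
Molecular formula: C7H13N

C7H13N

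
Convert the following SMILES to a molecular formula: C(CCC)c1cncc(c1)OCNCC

Heavy atoms from the SMILES: 12 C, 2 N, 1 O.
Implicit hydrogens by atom environment:
  5 × C: 2 H each → 10
  3 × C (aromatic): 1 H each → 3
  2 × C: 3 H each → 6
  2 × C (aromatic): no H
  1 × N: 1 H
  1 × N (aromatic): no H
  1 × O: no H
  Total hydrogens = 20.
Molecular formula: C12H20N2O

C12H20N2O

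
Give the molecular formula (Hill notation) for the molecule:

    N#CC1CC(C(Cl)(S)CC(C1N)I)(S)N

C8H13ClIN3S2

Heavy atoms from the SMILES: 8 C, 1 Cl, 1 I, 3 N, 2 S.
Implicit hydrogens by atom environment:
  3 × C: 1 H each → 3
  3 × C: no H
  2 × C: 2 H each → 4
  2 × N: 2 H each → 4
  2 × S: 1 H each → 2
  1 × Cl: no H
  1 × I: no H
  1 × N: no H
  Total hydrogens = 13.
Molecular formula: C8H13ClIN3S2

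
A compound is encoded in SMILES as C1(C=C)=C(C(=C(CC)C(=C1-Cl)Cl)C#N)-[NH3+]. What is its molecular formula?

C11H11Cl2N2+

Heavy atoms from the SMILES: 11 C, 2 Cl, 2 N.
Implicit hydrogens by atom environment:
  6 × C (aromatic): no H
  2 × C: 2 H each → 4
  2 × Cl: no H
  1 × C: 3 H
  1 × C: 1 H
  1 × C: no H
  1 × N (charge +1): 3 H
  1 × N: no H
  Total hydrogens = 11.
Net charge +1.
Molecular formula: C11H11Cl2N2+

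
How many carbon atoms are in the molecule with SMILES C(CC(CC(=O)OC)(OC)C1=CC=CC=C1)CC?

The symbol for carbon appears 15 times in the SMILES.

15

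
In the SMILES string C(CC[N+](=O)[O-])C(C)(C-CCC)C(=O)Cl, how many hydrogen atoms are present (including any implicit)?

Hydrogens are implicit in SMILES; fill each atom to its normal valence:
  6 × C: 2 H each → 12
  2 × C: 3 H each → 6
  2 × C: no H
  2 × O: no H
  1 × Cl: no H
  1 × N (charge +1): no H
  1 × O (charge -1): no H
  Total hydrogens = 18.

18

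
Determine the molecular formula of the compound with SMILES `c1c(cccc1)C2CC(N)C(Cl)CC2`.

C12H16ClN

Heavy atoms from the SMILES: 12 C, 1 Cl, 1 N.
Implicit hydrogens by atom environment:
  5 × C (aromatic): 1 H each → 5
  3 × C: 2 H each → 6
  3 × C: 1 H each → 3
  1 × C (aromatic): no H
  1 × Cl: no H
  1 × N: 2 H
  Total hydrogens = 16.
Molecular formula: C12H16ClN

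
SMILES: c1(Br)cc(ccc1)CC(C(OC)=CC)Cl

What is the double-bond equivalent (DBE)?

5

Molecular formula from the SMILES: C12H14BrClO.
DoU = (2C + 2 + N − H − X)/2 = (2·12 + 2 + 0 − 14 − 2)/2 = 10/2 = 5.
(Structurally: 1 ring(s) + 4 π bond(s) = 5.)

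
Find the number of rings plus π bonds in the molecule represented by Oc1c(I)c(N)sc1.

3

Molecular formula from the SMILES: C4H4INOS.
DoU = (2C + 2 + N − H − X)/2 = (2·4 + 2 + 1 − 4 − 1)/2 = 6/2 = 3.
(Structurally: 1 ring(s) + 2 π bond(s) = 3.)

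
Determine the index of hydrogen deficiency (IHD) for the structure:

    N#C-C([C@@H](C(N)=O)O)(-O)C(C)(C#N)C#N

Molecular formula from the SMILES: C8H8N4O3.
DoU = (2C + 2 + N − H − X)/2 = (2·8 + 2 + 4 − 8 − 0)/2 = 14/2 = 7.
(Structurally: 0 ring(s) + 7 π bond(s) = 7.)

7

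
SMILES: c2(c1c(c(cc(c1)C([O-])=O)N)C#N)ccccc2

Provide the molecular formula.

C14H9N2O2-

Heavy atoms from the SMILES: 14 C, 2 N, 2 O.
Implicit hydrogens by atom environment:
  7 × C (aromatic): 1 H each → 7
  5 × C (aromatic): no H
  2 × C: no H
  1 × N: 2 H
  1 × N: no H
  1 × O: no H
  1 × O (charge -1): no H
  Total hydrogens = 9.
Net charge -1.
Molecular formula: C14H9N2O2-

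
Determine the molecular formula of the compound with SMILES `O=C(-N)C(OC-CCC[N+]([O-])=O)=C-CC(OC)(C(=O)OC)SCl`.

C12H19ClN2O7S

Heavy atoms from the SMILES: 12 C, 1 Cl, 2 N, 7 O, 1 S.
Implicit hydrogens by atom environment:
  6 × O: no H
  5 × C: 2 H each → 10
  4 × C: no H
  2 × C: 3 H each → 6
  1 × C: 1 H
  1 × Cl: no H
  1 × N: 2 H
  1 × N (charge +1): no H
  1 × O (charge -1): no H
  1 × S: no H
  Total hydrogens = 19.
Molecular formula: C12H19ClN2O7S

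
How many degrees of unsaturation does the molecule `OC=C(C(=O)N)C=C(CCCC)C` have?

Molecular formula from the SMILES: C10H17NO2.
DoU = (2C + 2 + N − H − X)/2 = (2·10 + 2 + 1 − 17 − 0)/2 = 6/2 = 3.
(Structurally: 0 ring(s) + 3 π bond(s) = 3.)

3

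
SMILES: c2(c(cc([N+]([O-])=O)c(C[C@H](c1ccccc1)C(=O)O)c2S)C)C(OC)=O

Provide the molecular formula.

C18H17NO6S

Heavy atoms from the SMILES: 18 C, 1 N, 6 O, 1 S.
Implicit hydrogens by atom environment:
  6 × C (aromatic): 1 H each → 6
  6 × C (aromatic): no H
  4 × O: no H
  2 × C: 3 H each → 6
  2 × C: no H
  1 × C: 2 H
  1 × C: 1 H
  1 × N (charge +1): no H
  1 × O: 1 H
  1 × O (charge -1): no H
  1 × S: 1 H
  Total hydrogens = 17.
Molecular formula: C18H17NO6S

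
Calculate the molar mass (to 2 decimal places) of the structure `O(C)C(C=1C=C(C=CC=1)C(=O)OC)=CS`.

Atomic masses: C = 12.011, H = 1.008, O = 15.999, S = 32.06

Molecular formula: C11H12O3S.
M = 11×12.011 + 12×1.008 + 3×15.999 + 1×32.06 = 224.27 g/mol.

224.27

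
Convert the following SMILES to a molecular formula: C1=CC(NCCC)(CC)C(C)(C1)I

Heavy atoms from the SMILES: 11 C, 1 I, 1 N.
Implicit hydrogens by atom environment:
  4 × C: 2 H each → 8
  3 × C: 3 H each → 9
  2 × C: 1 H each → 2
  2 × C: no H
  1 × I: no H
  1 × N: 1 H
  Total hydrogens = 20.
Molecular formula: C11H20IN

C11H20IN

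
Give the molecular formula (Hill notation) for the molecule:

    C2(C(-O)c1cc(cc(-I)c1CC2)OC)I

Heavy atoms from the SMILES: 11 C, 2 I, 2 O.
Implicit hydrogens by atom environment:
  4 × C (aromatic): no H
  2 × C: 2 H each → 4
  2 × C (aromatic): 1 H each → 2
  2 × C: 1 H each → 2
  2 × I: no H
  1 × C: 3 H
  1 × O: 1 H
  1 × O: no H
  Total hydrogens = 12.
Molecular formula: C11H12I2O2

C11H12I2O2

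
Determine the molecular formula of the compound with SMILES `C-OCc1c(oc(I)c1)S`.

C6H7IO2S

Heavy atoms from the SMILES: 6 C, 1 I, 2 O, 1 S.
Implicit hydrogens by atom environment:
  3 × C (aromatic): no H
  1 × C: 3 H
  1 × C: 2 H
  1 × C (aromatic): 1 H
  1 × I: no H
  1 × O (aromatic): no H
  1 × O: no H
  1 × S: 1 H
  Total hydrogens = 7.
Molecular formula: C6H7IO2S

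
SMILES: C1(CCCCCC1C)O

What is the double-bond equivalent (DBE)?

Molecular formula from the SMILES: C8H16O.
DoU = (2C + 2 + N − H − X)/2 = (2·8 + 2 + 0 − 16 − 0)/2 = 2/2 = 1.
(Structurally: 1 ring(s) + 0 π bond(s) = 1.)

1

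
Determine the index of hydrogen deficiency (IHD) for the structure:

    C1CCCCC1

Molecular formula from the SMILES: C6H12.
DoU = (2C + 2 + N − H − X)/2 = (2·6 + 2 + 0 − 12 − 0)/2 = 2/2 = 1.
(Structurally: 1 ring(s) + 0 π bond(s) = 1.)

1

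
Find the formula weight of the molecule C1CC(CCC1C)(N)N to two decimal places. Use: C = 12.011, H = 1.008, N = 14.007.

Molecular formula: C7H16N2.
M = 7×12.011 + 16×1.008 + 2×14.007 = 128.22 g/mol.

128.22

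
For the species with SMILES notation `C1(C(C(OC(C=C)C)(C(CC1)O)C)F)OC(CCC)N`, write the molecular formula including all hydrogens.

Heavy atoms from the SMILES: 15 C, 1 F, 1 N, 3 O.
Implicit hydrogens by atom environment:
  6 × C: 1 H each → 6
  5 × C: 2 H each → 10
  3 × C: 3 H each → 9
  2 × O: no H
  1 × C: no H
  1 × F: no H
  1 × N: 2 H
  1 × O: 1 H
  Total hydrogens = 28.
Molecular formula: C15H28FNO3

C15H28FNO3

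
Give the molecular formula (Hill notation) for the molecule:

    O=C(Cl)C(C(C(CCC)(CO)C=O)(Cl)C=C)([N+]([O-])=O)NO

Heavy atoms from the SMILES: 11 C, 2 Cl, 2 N, 6 O.
Implicit hydrogens by atom environment:
  4 × C: 2 H each → 8
  4 × C: no H
  3 × O: no H
  2 × C: 1 H each → 2
  2 × Cl: no H
  2 × O: 1 H each → 2
  1 × C: 3 H
  1 × N: 1 H
  1 × N (charge +1): no H
  1 × O (charge -1): no H
  Total hydrogens = 16.
Molecular formula: C11H16Cl2N2O6

C11H16Cl2N2O6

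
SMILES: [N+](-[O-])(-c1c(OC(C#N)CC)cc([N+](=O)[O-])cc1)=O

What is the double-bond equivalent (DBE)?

8

Molecular formula from the SMILES: C10H9N3O5.
DoU = (2C + 2 + N − H − X)/2 = (2·10 + 2 + 3 − 9 − 0)/2 = 16/2 = 8.
(Structurally: 1 ring(s) + 7 π bond(s) = 8.)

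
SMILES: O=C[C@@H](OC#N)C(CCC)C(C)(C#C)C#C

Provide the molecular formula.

C13H15NO2

Heavy atoms from the SMILES: 13 C, 1 N, 2 O.
Implicit hydrogens by atom environment:
  5 × C: 1 H each → 5
  4 × C: no H
  2 × C: 3 H each → 6
  2 × C: 2 H each → 4
  2 × O: no H
  1 × N: no H
  Total hydrogens = 15.
Molecular formula: C13H15NO2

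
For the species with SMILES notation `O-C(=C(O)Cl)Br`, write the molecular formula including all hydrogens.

C2H2BrClO2

Heavy atoms from the SMILES: 1 Br, 2 C, 1 Cl, 2 O.
Implicit hydrogens by atom environment:
  2 × C: no H
  2 × O: 1 H each → 2
  1 × Br: no H
  1 × Cl: no H
  Total hydrogens = 2.
Molecular formula: C2H2BrClO2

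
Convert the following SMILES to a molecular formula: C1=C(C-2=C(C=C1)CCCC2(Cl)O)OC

C11H13ClO2

Heavy atoms from the SMILES: 11 C, 1 Cl, 2 O.
Implicit hydrogens by atom environment:
  3 × C: 2 H each → 6
  3 × C (aromatic): 1 H each → 3
  3 × C (aromatic): no H
  1 × C: 3 H
  1 × C: no H
  1 × Cl: no H
  1 × O: 1 H
  1 × O: no H
  Total hydrogens = 13.
Molecular formula: C11H13ClO2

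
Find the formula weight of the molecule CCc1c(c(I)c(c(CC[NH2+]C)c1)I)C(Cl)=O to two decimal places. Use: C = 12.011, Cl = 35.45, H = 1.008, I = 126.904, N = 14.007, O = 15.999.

478.52

Molecular formula: C12H15ClI2NO+.
M = 12×12.011 + 1×35.45 + 15×1.008 + 2×126.904 + 1×14.007 + 1×15.999 = 478.52 g/mol.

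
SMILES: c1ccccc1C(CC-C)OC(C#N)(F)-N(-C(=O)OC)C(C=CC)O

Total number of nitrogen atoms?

2

The symbol for nitrogen appears 2 times in the SMILES.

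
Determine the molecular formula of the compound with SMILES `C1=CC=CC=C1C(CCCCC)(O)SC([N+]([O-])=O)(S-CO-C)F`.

C15H22FNO4S2

Heavy atoms from the SMILES: 15 C, 1 F, 1 N, 4 O, 2 S.
Implicit hydrogens by atom environment:
  5 × C: 2 H each → 10
  5 × C (aromatic): 1 H each → 5
  2 × C: 3 H each → 6
  2 × C: no H
  2 × O: no H
  2 × S: no H
  1 × C (aromatic): no H
  1 × F: no H
  1 × N (charge +1): no H
  1 × O: 1 H
  1 × O (charge -1): no H
  Total hydrogens = 22.
Molecular formula: C15H22FNO4S2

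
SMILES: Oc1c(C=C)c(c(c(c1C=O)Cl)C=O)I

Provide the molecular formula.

C10H6ClIO3

Heavy atoms from the SMILES: 10 C, 1 Cl, 1 I, 3 O.
Implicit hydrogens by atom environment:
  6 × C (aromatic): no H
  3 × C: 1 H each → 3
  2 × O: no H
  1 × C: 2 H
  1 × Cl: no H
  1 × I: no H
  1 × O: 1 H
  Total hydrogens = 6.
Molecular formula: C10H6ClIO3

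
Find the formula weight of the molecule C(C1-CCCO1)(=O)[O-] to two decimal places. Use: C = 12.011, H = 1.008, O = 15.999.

Molecular formula: C5H7O3-.
M = 5×12.011 + 7×1.008 + 3×15.999 = 115.11 g/mol.

115.11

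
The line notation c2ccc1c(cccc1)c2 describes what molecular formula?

C10H8

Heavy atoms from the SMILES: 10 C.
Implicit hydrogens by atom environment:
  8 × C (aromatic): 1 H each → 8
  2 × C (aromatic): no H
  Total hydrogens = 8.
Molecular formula: C10H8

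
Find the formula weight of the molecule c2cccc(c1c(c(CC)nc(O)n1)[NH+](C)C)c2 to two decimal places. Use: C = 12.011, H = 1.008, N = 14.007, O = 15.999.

244.32

Molecular formula: C14H18N3O+.
M = 14×12.011 + 18×1.008 + 3×14.007 + 1×15.999 = 244.32 g/mol.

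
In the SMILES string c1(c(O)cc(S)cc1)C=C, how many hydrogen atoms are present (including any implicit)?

Hydrogens are implicit in SMILES; fill each atom to its normal valence:
  3 × C (aromatic): 1 H each → 3
  3 × C (aromatic): no H
  1 × C: 2 H
  1 × C: 1 H
  1 × O: 1 H
  1 × S: 1 H
  Total hydrogens = 8.

8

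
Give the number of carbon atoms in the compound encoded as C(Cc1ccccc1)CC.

10

The symbol for carbon appears 10 times in the SMILES. Lowercase c denotes aromatic carbon and counts toward C.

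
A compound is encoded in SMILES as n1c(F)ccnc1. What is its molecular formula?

C4H3FN2

Heavy atoms from the SMILES: 4 C, 1 F, 2 N.
Implicit hydrogens by atom environment:
  3 × C (aromatic): 1 H each → 3
  2 × N (aromatic): no H
  1 × C (aromatic): no H
  1 × F: no H
  Total hydrogens = 3.
Molecular formula: C4H3FN2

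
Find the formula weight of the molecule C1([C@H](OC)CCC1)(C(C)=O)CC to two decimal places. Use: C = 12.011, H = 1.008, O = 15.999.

170.25

Molecular formula: C10H18O2.
M = 10×12.011 + 18×1.008 + 2×15.999 = 170.25 g/mol.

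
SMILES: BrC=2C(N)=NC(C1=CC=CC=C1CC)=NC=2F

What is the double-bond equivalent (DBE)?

8

Molecular formula from the SMILES: C12H11BrFN3.
DoU = (2C + 2 + N − H − X)/2 = (2·12 + 2 + 3 − 11 − 2)/2 = 16/2 = 8.
(Structurally: 2 ring(s) + 6 π bond(s) = 8.)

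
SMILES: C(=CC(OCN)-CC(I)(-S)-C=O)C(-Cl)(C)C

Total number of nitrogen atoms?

1

The symbol for nitrogen appears 1 time in the SMILES.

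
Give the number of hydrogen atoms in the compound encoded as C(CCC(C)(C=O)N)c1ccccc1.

Hydrogens are implicit in SMILES; fill each atom to its normal valence:
  5 × C (aromatic): 1 H each → 5
  3 × C: 2 H each → 6
  1 × C: 3 H
  1 × C: 1 H
  1 × C: no H
  1 × C (aromatic): no H
  1 × N: 2 H
  1 × O: no H
  Total hydrogens = 17.

17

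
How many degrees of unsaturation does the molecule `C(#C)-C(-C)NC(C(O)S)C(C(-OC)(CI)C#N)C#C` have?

6

Molecular formula from the SMILES: C13H17IN2O2S.
DoU = (2C + 2 + N − H − X)/2 = (2·13 + 2 + 2 − 17 − 1)/2 = 12/2 = 6.
(Structurally: 0 ring(s) + 6 π bond(s) = 6.)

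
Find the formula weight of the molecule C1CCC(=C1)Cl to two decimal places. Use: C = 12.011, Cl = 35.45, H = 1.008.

102.56

Molecular formula: C5H7Cl.
M = 5×12.011 + 1×35.45 + 7×1.008 = 102.56 g/mol.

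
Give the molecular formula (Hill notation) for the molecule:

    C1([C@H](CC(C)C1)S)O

C6H12OS

Heavy atoms from the SMILES: 6 C, 1 O, 1 S.
Implicit hydrogens by atom environment:
  3 × C: 1 H each → 3
  2 × C: 2 H each → 4
  1 × C: 3 H
  1 × O: 1 H
  1 × S: 1 H
  Total hydrogens = 12.
Molecular formula: C6H12OS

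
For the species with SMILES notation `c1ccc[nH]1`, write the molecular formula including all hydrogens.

Heavy atoms from the SMILES: 4 C, 1 N.
Implicit hydrogens by atom environment:
  4 × C (aromatic): 1 H each → 4
  1 × N (aromatic): 1 H
  Total hydrogens = 5.
Molecular formula: C4H5N

C4H5N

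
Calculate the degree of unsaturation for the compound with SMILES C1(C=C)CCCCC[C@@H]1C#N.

Molecular formula from the SMILES: C10H15N.
DoU = (2C + 2 + N − H − X)/2 = (2·10 + 2 + 1 − 15 − 0)/2 = 8/2 = 4.
(Structurally: 1 ring(s) + 3 π bond(s) = 4.)

4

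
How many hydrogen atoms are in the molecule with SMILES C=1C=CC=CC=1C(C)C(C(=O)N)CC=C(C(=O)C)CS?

21

Hydrogens are implicit in SMILES; fill each atom to its normal valence:
  5 × C (aromatic): 1 H each → 5
  3 × C: 1 H each → 3
  3 × C: no H
  2 × C: 3 H each → 6
  2 × C: 2 H each → 4
  2 × O: no H
  1 × C (aromatic): no H
  1 × N: 2 H
  1 × S: 1 H
  Total hydrogens = 21.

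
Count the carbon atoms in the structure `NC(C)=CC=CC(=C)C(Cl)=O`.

The symbol for carbon appears 8 times in the SMILES. (Cl is a single chlorine, not C + l.)

8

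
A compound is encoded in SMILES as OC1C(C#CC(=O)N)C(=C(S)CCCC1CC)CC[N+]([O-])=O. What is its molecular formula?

C15H22N2O4S

Heavy atoms from the SMILES: 15 C, 2 N, 4 O, 1 S.
Implicit hydrogens by atom environment:
  6 × C: 2 H each → 12
  5 × C: no H
  3 × C: 1 H each → 3
  2 × O: no H
  1 × C: 3 H
  1 × N: 2 H
  1 × N (charge +1): no H
  1 × O: 1 H
  1 × O (charge -1): no H
  1 × S: 1 H
  Total hydrogens = 22.
Molecular formula: C15H22N2O4S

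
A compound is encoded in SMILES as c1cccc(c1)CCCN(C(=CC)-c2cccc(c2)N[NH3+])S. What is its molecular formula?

C18H24N3S+

Heavy atoms from the SMILES: 18 C, 3 N, 1 S.
Implicit hydrogens by atom environment:
  9 × C (aromatic): 1 H each → 9
  3 × C: 2 H each → 6
  3 × C (aromatic): no H
  1 × C: 3 H
  1 × C: 1 H
  1 × C: no H
  1 × N (charge +1): 3 H
  1 × N: 1 H
  1 × N: no H
  1 × S: 1 H
  Total hydrogens = 24.
Net charge +1.
Molecular formula: C18H24N3S+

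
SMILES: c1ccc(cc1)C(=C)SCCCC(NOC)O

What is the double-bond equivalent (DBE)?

Molecular formula from the SMILES: C13H19NO2S.
DoU = (2C + 2 + N − H − X)/2 = (2·13 + 2 + 1 − 19 − 0)/2 = 10/2 = 5.
(Structurally: 1 ring(s) + 4 π bond(s) = 5.)

5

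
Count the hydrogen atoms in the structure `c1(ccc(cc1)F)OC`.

Hydrogens are implicit in SMILES; fill each atom to its normal valence:
  4 × C (aromatic): 1 H each → 4
  2 × C (aromatic): no H
  1 × C: 3 H
  1 × F: no H
  1 × O: no H
  Total hydrogens = 7.

7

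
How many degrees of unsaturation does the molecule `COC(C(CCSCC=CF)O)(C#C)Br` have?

Molecular formula from the SMILES: C10H14BrFO2S.
DoU = (2C + 2 + N − H − X)/2 = (2·10 + 2 + 0 − 14 − 2)/2 = 6/2 = 3.
(Structurally: 0 ring(s) + 3 π bond(s) = 3.)

3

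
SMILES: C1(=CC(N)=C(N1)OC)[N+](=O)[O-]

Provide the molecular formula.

Heavy atoms from the SMILES: 5 C, 3 N, 3 O.
Implicit hydrogens by atom environment:
  3 × C (aromatic): no H
  2 × O: no H
  1 × C: 3 H
  1 × C (aromatic): 1 H
  1 × N: 2 H
  1 × N (aromatic): 1 H
  1 × N (charge +1): no H
  1 × O (charge -1): no H
  Total hydrogens = 7.
Molecular formula: C5H7N3O3

C5H7N3O3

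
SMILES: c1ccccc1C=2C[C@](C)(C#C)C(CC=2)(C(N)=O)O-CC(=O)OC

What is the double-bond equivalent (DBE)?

Molecular formula from the SMILES: C19H21NO4.
DoU = (2C + 2 + N − H − X)/2 = (2·19 + 2 + 1 − 21 − 0)/2 = 20/2 = 10.
(Structurally: 2 ring(s) + 8 π bond(s) = 10.)

10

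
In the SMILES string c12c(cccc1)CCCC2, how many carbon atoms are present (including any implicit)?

10

The symbol for carbon appears 10 times in the SMILES. Lowercase c denotes aromatic carbon and counts toward C.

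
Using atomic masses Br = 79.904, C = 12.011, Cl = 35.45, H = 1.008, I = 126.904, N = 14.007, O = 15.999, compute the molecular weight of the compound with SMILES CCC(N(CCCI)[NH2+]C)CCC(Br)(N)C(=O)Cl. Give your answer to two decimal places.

455.58

Molecular formula: C11H23BrClIN3O+.
M = 1×79.904 + 11×12.011 + 1×35.45 + 23×1.008 + 1×126.904 + 3×14.007 + 1×15.999 = 455.58 g/mol.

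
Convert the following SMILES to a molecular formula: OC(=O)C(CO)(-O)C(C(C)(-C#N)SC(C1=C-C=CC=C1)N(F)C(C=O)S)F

Heavy atoms from the SMILES: 16 C, 2 F, 2 N, 5 O, 2 S.
Implicit hydrogens by atom environment:
  5 × C (aromatic): 1 H each → 5
  4 × C: 1 H each → 4
  4 × C: no H
  3 × O: 1 H each → 3
  2 × F: no H
  2 × N: no H
  2 × O: no H
  1 × C: 3 H
  1 × C: 2 H
  1 × C (aromatic): no H
  1 × S: 1 H
  1 × S: no H
  Total hydrogens = 18.
Molecular formula: C16H18F2N2O5S2

C16H18F2N2O5S2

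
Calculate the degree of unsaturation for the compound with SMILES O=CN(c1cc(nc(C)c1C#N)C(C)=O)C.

8

Molecular formula from the SMILES: C11H11N3O2.
DoU = (2C + 2 + N − H − X)/2 = (2·11 + 2 + 3 − 11 − 0)/2 = 16/2 = 8.
(Structurally: 1 ring(s) + 7 π bond(s) = 8.)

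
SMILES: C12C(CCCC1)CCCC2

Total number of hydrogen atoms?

Hydrogens are implicit in SMILES; fill each atom to its normal valence:
  8 × C: 2 H each → 16
  2 × C: 1 H each → 2
  Total hydrogens = 18.

18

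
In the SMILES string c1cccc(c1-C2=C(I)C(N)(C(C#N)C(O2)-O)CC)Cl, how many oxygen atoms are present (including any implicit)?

2

The symbol for oxygen appears 2 times in the SMILES.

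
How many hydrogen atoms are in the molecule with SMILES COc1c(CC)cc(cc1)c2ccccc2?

Hydrogens are implicit in SMILES; fill each atom to its normal valence:
  8 × C (aromatic): 1 H each → 8
  4 × C (aromatic): no H
  2 × C: 3 H each → 6
  1 × C: 2 H
  1 × O: no H
  Total hydrogens = 16.

16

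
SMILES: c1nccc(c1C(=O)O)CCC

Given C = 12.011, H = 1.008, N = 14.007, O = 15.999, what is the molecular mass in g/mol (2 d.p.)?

165.19

Molecular formula: C9H11NO2.
M = 9×12.011 + 11×1.008 + 1×14.007 + 2×15.999 = 165.19 g/mol.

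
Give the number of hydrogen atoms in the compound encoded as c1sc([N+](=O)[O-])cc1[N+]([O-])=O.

2

Hydrogens are implicit in SMILES; fill each atom to its normal valence:
  2 × C (aromatic): 1 H each → 2
  2 × C (aromatic): no H
  2 × N (charge +1): no H
  2 × O: no H
  2 × O (charge -1): no H
  1 × S (aromatic): no H
  Total hydrogens = 2.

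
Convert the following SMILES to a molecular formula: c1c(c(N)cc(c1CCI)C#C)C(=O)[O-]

Heavy atoms from the SMILES: 11 C, 1 I, 1 N, 2 O.
Implicit hydrogens by atom environment:
  4 × C (aromatic): no H
  2 × C: 2 H each → 4
  2 × C (aromatic): 1 H each → 2
  2 × C: no H
  1 × C: 1 H
  1 × I: no H
  1 × N: 2 H
  1 × O: no H
  1 × O (charge -1): no H
  Total hydrogens = 9.
Net charge -1.
Molecular formula: C11H9INO2-

C11H9INO2-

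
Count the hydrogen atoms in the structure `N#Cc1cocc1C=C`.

5

Hydrogens are implicit in SMILES; fill each atom to its normal valence:
  2 × C (aromatic): 1 H each → 2
  2 × C (aromatic): no H
  1 × C: 2 H
  1 × C: 1 H
  1 × C: no H
  1 × N: no H
  1 × O (aromatic): no H
  Total hydrogens = 5.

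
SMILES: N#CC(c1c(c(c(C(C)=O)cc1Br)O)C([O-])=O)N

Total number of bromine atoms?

1

The symbol for bromine appears 1 time in the SMILES.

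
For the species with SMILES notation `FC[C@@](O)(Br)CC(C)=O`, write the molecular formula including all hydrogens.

C5H8BrFO2

Heavy atoms from the SMILES: 1 Br, 5 C, 1 F, 2 O.
Implicit hydrogens by atom environment:
  2 × C: 2 H each → 4
  2 × C: no H
  1 × Br: no H
  1 × C: 3 H
  1 × F: no H
  1 × O: 1 H
  1 × O: no H
  Total hydrogens = 8.
Molecular formula: C5H8BrFO2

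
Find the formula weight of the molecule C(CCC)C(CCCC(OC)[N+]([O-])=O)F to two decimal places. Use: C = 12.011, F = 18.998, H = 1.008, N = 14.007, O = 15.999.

221.27

Molecular formula: C10H20FNO3.
M = 10×12.011 + 1×18.998 + 20×1.008 + 1×14.007 + 3×15.999 = 221.27 g/mol.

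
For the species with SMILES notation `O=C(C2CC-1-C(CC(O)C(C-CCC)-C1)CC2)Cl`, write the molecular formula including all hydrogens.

C15H25ClO2

Heavy atoms from the SMILES: 15 C, 1 Cl, 2 O.
Implicit hydrogens by atom environment:
  8 × C: 2 H each → 16
  5 × C: 1 H each → 5
  1 × C: 3 H
  1 × C: no H
  1 × Cl: no H
  1 × O: 1 H
  1 × O: no H
  Total hydrogens = 25.
Molecular formula: C15H25ClO2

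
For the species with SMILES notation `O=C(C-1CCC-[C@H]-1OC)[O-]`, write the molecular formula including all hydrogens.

Heavy atoms from the SMILES: 7 C, 3 O.
Implicit hydrogens by atom environment:
  3 × C: 2 H each → 6
  2 × C: 1 H each → 2
  2 × O: no H
  1 × C: 3 H
  1 × C: no H
  1 × O (charge -1): no H
  Total hydrogens = 11.
Net charge -1.
Molecular formula: C7H11O3-

C7H11O3-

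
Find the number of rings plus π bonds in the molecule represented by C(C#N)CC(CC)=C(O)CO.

3

Molecular formula from the SMILES: C8H13NO2.
DoU = (2C + 2 + N − H − X)/2 = (2·8 + 2 + 1 − 13 − 0)/2 = 6/2 = 3.
(Structurally: 0 ring(s) + 3 π bond(s) = 3.)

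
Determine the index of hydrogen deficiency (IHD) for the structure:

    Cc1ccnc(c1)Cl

Molecular formula from the SMILES: C6H6ClN.
DoU = (2C + 2 + N − H − X)/2 = (2·6 + 2 + 1 − 6 − 1)/2 = 8/2 = 4.
(Structurally: 1 ring(s) + 3 π bond(s) = 4.)

4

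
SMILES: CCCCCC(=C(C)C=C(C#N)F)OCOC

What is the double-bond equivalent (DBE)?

4

Molecular formula from the SMILES: C13H20FNO2.
DoU = (2C + 2 + N − H − X)/2 = (2·13 + 2 + 1 − 20 − 1)/2 = 8/2 = 4.
(Structurally: 0 ring(s) + 4 π bond(s) = 4.)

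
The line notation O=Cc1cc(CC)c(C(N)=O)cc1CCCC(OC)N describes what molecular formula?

C15H22N2O3

Heavy atoms from the SMILES: 15 C, 2 N, 3 O.
Implicit hydrogens by atom environment:
  4 × C: 2 H each → 8
  4 × C (aromatic): no H
  3 × O: no H
  2 × C: 3 H each → 6
  2 × C (aromatic): 1 H each → 2
  2 × C: 1 H each → 2
  2 × N: 2 H each → 4
  1 × C: no H
  Total hydrogens = 22.
Molecular formula: C15H22N2O3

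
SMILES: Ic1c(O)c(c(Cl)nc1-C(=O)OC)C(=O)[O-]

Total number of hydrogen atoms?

Hydrogens are implicit in SMILES; fill each atom to its normal valence:
  5 × C (aromatic): no H
  3 × O: no H
  2 × C: no H
  1 × C: 3 H
  1 × Cl: no H
  1 × I: no H
  1 × N (aromatic): no H
  1 × O: 1 H
  1 × O (charge -1): no H
  Total hydrogens = 4.

4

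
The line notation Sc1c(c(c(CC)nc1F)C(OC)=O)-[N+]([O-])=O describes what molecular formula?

C9H9FN2O4S

Heavy atoms from the SMILES: 9 C, 1 F, 2 N, 4 O, 1 S.
Implicit hydrogens by atom environment:
  5 × C (aromatic): no H
  3 × O: no H
  2 × C: 3 H each → 6
  1 × C: 2 H
  1 × C: no H
  1 × F: no H
  1 × N (aromatic): no H
  1 × N (charge +1): no H
  1 × O (charge -1): no H
  1 × S: 1 H
  Total hydrogens = 9.
Molecular formula: C9H9FN2O4S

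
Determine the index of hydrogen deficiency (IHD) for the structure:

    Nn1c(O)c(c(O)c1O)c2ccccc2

7

Molecular formula from the SMILES: C10H10N2O3.
DoU = (2C + 2 + N − H − X)/2 = (2·10 + 2 + 2 − 10 − 0)/2 = 14/2 = 7.
(Structurally: 2 ring(s) + 5 π bond(s) = 7.)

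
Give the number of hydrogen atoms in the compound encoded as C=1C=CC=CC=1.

6

Hydrogens are implicit in SMILES; fill each atom to its normal valence:
  6 × C (aromatic): 1 H each → 6
  Total hydrogens = 6.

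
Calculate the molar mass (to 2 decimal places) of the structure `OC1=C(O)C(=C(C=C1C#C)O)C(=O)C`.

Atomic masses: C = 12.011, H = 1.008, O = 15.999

192.17

Molecular formula: C10H8O4.
M = 10×12.011 + 8×1.008 + 4×15.999 = 192.17 g/mol.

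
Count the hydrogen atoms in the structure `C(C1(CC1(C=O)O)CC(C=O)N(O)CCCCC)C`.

25

Hydrogens are implicit in SMILES; fill each atom to its normal valence:
  7 × C: 2 H each → 14
  3 × C: 1 H each → 3
  2 × C: 3 H each → 6
  2 × C: no H
  2 × O: 1 H each → 2
  2 × O: no H
  1 × N: no H
  Total hydrogens = 25.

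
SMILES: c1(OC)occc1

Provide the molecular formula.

Heavy atoms from the SMILES: 5 C, 2 O.
Implicit hydrogens by atom environment:
  3 × C (aromatic): 1 H each → 3
  1 × C: 3 H
  1 × C (aromatic): no H
  1 × O (aromatic): no H
  1 × O: no H
  Total hydrogens = 6.
Molecular formula: C5H6O2

C5H6O2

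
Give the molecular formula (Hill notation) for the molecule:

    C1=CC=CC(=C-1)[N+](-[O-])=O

Heavy atoms from the SMILES: 6 C, 1 N, 2 O.
Implicit hydrogens by atom environment:
  5 × C (aromatic): 1 H each → 5
  1 × C (aromatic): no H
  1 × N (charge +1): no H
  1 × O: no H
  1 × O (charge -1): no H
  Total hydrogens = 5.
Molecular formula: C6H5NO2

C6H5NO2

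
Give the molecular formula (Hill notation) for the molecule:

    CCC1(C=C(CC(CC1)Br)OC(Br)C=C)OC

C13H20Br2O2

Heavy atoms from the SMILES: 2 Br, 13 C, 2 O.
Implicit hydrogens by atom environment:
  5 × C: 2 H each → 10
  4 × C: 1 H each → 4
  2 × Br: no H
  2 × C: 3 H each → 6
  2 × C: no H
  2 × O: no H
  Total hydrogens = 20.
Molecular formula: C13H20Br2O2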